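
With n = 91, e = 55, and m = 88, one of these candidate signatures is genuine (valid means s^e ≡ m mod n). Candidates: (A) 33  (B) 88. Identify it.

B

Candidate A: 33^55 mod 91 = 19
Candidate B: 88^55 mod 91 = 88
  → matches m = 88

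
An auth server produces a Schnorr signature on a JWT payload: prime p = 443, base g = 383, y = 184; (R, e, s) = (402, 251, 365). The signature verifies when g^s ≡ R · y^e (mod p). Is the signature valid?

g^s mod p:
Squares mod 443: 383^1≡383, 383^2≡56, 383^4≡35, 383^8≡339, 383^16≡184, 383^32≡188, 383^64≡347, 383^128≡356, 383^256≡38
365 = 256 + 64 + 32 + 8 + 4 + 1, so 383^365 ≡ 38·347·188·339·35·383 ≡ 383 (mod 443)
R · y^e mod p:
Squares mod 443: 184^1≡184, 184^2≡188, 184^4≡347, 184^8≡356, 184^16≡38, 184^32≡115, 184^64≡378, 184^128≡238
251 = 128 + 64 + 32 + 16 + 8 + 2 + 1, so 184^251 ≡ 238·378·115·38·356·188·184 ≡ 347 (mod 443)
402·347 = 139494 ≡ 392 (mod 443)
383 ≠ 392; the check fails.

invalid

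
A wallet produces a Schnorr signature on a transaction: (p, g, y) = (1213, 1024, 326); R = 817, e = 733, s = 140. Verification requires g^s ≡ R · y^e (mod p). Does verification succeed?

passes

g^s mod p:
1024^2 = 1048576 ≡ 544
1024^4 ≡ 544^2 = 295936 ≡ 1177
1024^8 ≡ 1177^2 = 1385329 ≡ 83
1024^16 ≡ 83^2 = 6889 ≡ 824
1024^32 ≡ 824^2 = 678976 ≡ 909
1024^64 ≡ 909^2 = 826281 ≡ 228
1024^128 ≡ 228^2 = 51984 ≡ 1038
140 = 128 + 8 + 4, so 1024^140 ≡ 1038·83·1177 ≡ 97 (mod 1213)
R · y^e mod p:
326^2 = 106276 ≡ 745
326^4 ≡ 745^2 = 555025 ≡ 684
326^8 ≡ 684^2 = 467856 ≡ 851
326^16 ≡ 851^2 = 724201 ≡ 40
326^32 ≡ 40^2 = 1600 ≡ 387
326^64 ≡ 387^2 = 149769 ≡ 570
326^128 ≡ 570^2 = 324900 ≡ 1029
326^256 ≡ 1029^2 = 1058841 ≡ 1105
326^512 ≡ 1105^2 = 1221025 ≡ 747
733 = 512 + 128 + 64 + 16 + 8 + 4 + 1, so 326^733 ≡ 747·1029·570·40·851·684·326 ≡ 885 (mod 1213)
817·885 = 723045 ≡ 97 (mod 1213)
97 ≡ 97 (mod 1213); signature holds.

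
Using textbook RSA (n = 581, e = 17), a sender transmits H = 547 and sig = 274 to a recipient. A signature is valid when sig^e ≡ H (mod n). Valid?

sig^17 mod 581 = 547
547 = H, so the signature checks out.

yes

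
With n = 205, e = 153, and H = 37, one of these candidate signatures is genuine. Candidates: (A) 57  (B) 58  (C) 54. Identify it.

A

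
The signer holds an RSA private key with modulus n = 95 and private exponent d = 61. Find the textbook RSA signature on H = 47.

42

Squares mod 95: H^1≡47, H^2≡24, H^4≡6, H^8≡36, H^16≡61, H^32≡16
61 = 32 + 16 + 8 + 4 + 1, so H^61 ≡ 16·61·36·6·47 ≡ 42 (mod 95)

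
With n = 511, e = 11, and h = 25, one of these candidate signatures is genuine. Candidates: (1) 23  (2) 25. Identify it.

1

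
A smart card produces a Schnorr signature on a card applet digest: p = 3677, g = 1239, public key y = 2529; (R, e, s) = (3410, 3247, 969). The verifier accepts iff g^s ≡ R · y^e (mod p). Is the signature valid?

invalid

g^s mod p:
1239^2 = 1535121 ≡ 1812
1239^4 ≡ 1812^2 = 3283344 ≡ 3460
1239^8 ≡ 3460^2 = 11971600 ≡ 2965
1239^16 ≡ 2965^2 = 8791225 ≡ 3195
1239^32 ≡ 3195^2 = 10208025 ≡ 673
1239^64 ≡ 673^2 = 452929 ≡ 658
1239^128 ≡ 658^2 = 432964 ≡ 2755
1239^256 ≡ 2755^2 = 7590025 ≡ 697
1239^512 ≡ 697^2 = 485809 ≡ 445
969 = 512 + 256 + 128 + 64 + 8 + 1, so 1239^969 ≡ 445·697·2755·658·2965·1239 ≡ 1949 (mod 3677)
R · y^e mod p:
2529^2 = 6395841 ≡ 1538
2529^4 ≡ 1538^2 = 2365444 ≡ 1133
2529^8 ≡ 1133^2 = 1283689 ≡ 416
2529^16 ≡ 416^2 = 173056 ≡ 237
2529^32 ≡ 237^2 = 56169 ≡ 1014
2529^64 ≡ 1014^2 = 1028196 ≡ 2313
2529^128 ≡ 2313^2 = 5349969 ≡ 3611
2529^256 ≡ 3611^2 = 13039321 ≡ 679
2529^512 ≡ 679^2 = 461041 ≡ 1416
2529^1024 ≡ 1416^2 = 2005056 ≡ 1091
2529^2048 ≡ 1091^2 = 1190281 ≡ 2610
3247 = 2048 + 1024 + 128 + 32 + 8 + 4 + 2 + 1, so 2529^3247 ≡ 2610·1091·3611·1014·416·1133·1538·2529 ≡ 2390 (mod 3677)
3410·2390 = 8149900 ≡ 1668 (mod 3677)
1949 ≠ 1668; the check fails.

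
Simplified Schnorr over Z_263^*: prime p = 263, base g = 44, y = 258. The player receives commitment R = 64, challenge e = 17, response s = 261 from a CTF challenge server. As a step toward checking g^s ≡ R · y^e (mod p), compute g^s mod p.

Squares mod 263: 44^1≡44, 44^2≡95, 44^4≡83, 44^8≡51, 44^16≡234, 44^32≡52, 44^64≡74, 44^128≡216, 44^256≡105
261 = 256 + 4 + 1, so 44^261 ≡ 105·83·44 ≡ 6 (mod 263)

6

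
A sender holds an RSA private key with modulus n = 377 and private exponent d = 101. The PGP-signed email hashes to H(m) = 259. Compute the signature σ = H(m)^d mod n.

(H(m))^2 ≡ 259^2 = 67081 ≡ 352
(H(m))^4 ≡ 352^2 = 123904 ≡ 248
(H(m))^8 ≡ 248^2 = 61504 ≡ 53
(H(m))^16 ≡ 53^2 = 2809 ≡ 170
(H(m))^32 ≡ 170^2 = 28900 ≡ 248
(H(m))^64 ≡ 248^2 = 61504 ≡ 53
101 = 64 + 32 + 4 + 1, so (H(m))^101 ≡ 53·248·248·259 ≡ 298 (mod 377)

298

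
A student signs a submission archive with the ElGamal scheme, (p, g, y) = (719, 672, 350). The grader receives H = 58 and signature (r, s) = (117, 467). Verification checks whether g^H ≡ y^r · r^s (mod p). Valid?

Left side g^H mod p:
672^2 = 451584 ≡ 52
672^4 ≡ 52^2 = 2704 ≡ 547
672^8 ≡ 547^2 = 299209 ≡ 105
672^16 ≡ 105^2 = 11025 ≡ 240
672^32 ≡ 240^2 = 57600 ≡ 80
58 = 32 + 16 + 8 + 2, so 672^58 ≡ 80·240·105·52 ≡ 362 (mod 719)
Right side y^r · r^s mod p:
350^2 = 122500 ≡ 270
350^4 ≡ 270^2 = 72900 ≡ 281
350^8 ≡ 281^2 = 78961 ≡ 590
350^16 ≡ 590^2 = 348100 ≡ 104
350^32 ≡ 104^2 = 10816 ≡ 31
350^64 ≡ 31^2 = 961 ≡ 242
117 = 64 + 32 + 16 + 4 + 1, so 350^117 ≡ 242·31·104·281·350 ≡ 151 (mod 719)
117^2 = 13689 ≡ 28
117^4 ≡ 28^2 = 784 ≡ 65
117^8 ≡ 65^2 = 4225 ≡ 630
117^16 ≡ 630^2 = 396900 ≡ 12
117^32 ≡ 12^2 = 144
117^64 ≡ 144^2 = 20736 ≡ 604
117^128 ≡ 604^2 = 364816 ≡ 283
117^256 ≡ 283^2 = 80089 ≡ 280
467 = 256 + 128 + 64 + 16 + 2 + 1, so 117^467 ≡ 280·283·604·12·28·117 ≡ 40 (mod 719)
151·40 = 6040 ≡ 288 (mod 719)
362 ≠ 288, so verification fails.

no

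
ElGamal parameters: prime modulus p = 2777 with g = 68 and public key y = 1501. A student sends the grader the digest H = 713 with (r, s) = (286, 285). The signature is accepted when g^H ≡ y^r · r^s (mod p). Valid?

yes

Left side g^H mod p:
68^2 = 4624 ≡ 1847
68^4 ≡ 1847^2 = 3411409 ≡ 1253
68^8 ≡ 1253^2 = 1570009 ≡ 1004
68^16 ≡ 1004^2 = 1008016 ≡ 2742
68^32 ≡ 2742^2 = 7518564 ≡ 1225
68^64 ≡ 1225^2 = 1500625 ≡ 1045
68^128 ≡ 1045^2 = 1092025 ≡ 664
68^256 ≡ 664^2 = 440896 ≡ 2130
68^512 ≡ 2130^2 = 4536900 ≡ 2059
713 = 512 + 128 + 64 + 8 + 1, so 68^713 ≡ 2059·664·1045·1004·68 ≡ 2674 (mod 2777)
Right side y^r · r^s mod p:
1501^2 = 2253001 ≡ 854
1501^4 ≡ 854^2 = 729316 ≡ 1742
1501^8 ≡ 1742^2 = 3034564 ≡ 2080
1501^16 ≡ 2080^2 = 4326400 ≡ 2611
1501^32 ≡ 2611^2 = 6817321 ≡ 2563
1501^64 ≡ 2563^2 = 6568969 ≡ 1364
1501^128 ≡ 1364^2 = 1860496 ≡ 2683
1501^256 ≡ 2683^2 = 7198489 ≡ 505
286 = 256 + 16 + 8 + 4 + 2, so 1501^286 ≡ 505·2611·2080·1742·854 ≡ 2735 (mod 2777)
286^2 = 81796 ≡ 1263
286^4 ≡ 1263^2 = 1595169 ≡ 1171
286^8 ≡ 1171^2 = 1371241 ≡ 2180
286^16 ≡ 2180^2 = 4752400 ≡ 953
286^32 ≡ 953^2 = 908209 ≡ 130
286^64 ≡ 130^2 = 16900 ≡ 238
286^128 ≡ 238^2 = 56644 ≡ 1104
286^256 ≡ 1104^2 = 1218816 ≡ 2490
285 = 256 + 16 + 8 + 4 + 1, so 286^285 ≡ 2490·953·2180·1171·286 ≡ 862 (mod 2777)
2735·862 = 2357570 ≡ 2674 (mod 2777)
2674 ≡ 2674 (mod 2777), so the signature is genuine.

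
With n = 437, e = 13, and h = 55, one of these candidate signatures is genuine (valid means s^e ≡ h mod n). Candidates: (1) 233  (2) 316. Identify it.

1

Candidate 1: 233^13 mod 437 = 55
  → matches h = 55
Candidate 2: 316^13 mod 437 = 240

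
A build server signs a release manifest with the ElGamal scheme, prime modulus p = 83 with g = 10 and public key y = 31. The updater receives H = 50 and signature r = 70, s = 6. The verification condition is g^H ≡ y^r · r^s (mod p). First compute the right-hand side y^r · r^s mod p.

64

Squares mod 83: 31^1≡31, 31^2≡48, 31^4≡63, 31^8≡68, 31^16≡59, 31^32≡78, 31^64≡25
70 = 64 + 4 + 2, so 31^70 ≡ 25·63·48 ≡ 70 (mod 83)
Squares mod 83: 70^1≡70, 70^2≡3, 70^4≡9
6 = 4 + 2, so 70^6 ≡ 9·3 ≡ 27 (mod 83)
y^r · r^s ≡ 70·27 = 1890 ≡ 64 (mod 83)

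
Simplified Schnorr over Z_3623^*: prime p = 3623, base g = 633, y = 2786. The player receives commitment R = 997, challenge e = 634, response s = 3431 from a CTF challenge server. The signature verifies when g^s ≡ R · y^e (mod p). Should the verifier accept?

accept

g^s mod p:
Squares mod 3623: 633^1≡633, 633^2≡2159, 633^4≡2103, 633^8≡2549, 633^16≡1362, 633^32≡68, 633^64≡1001, 633^128≡2053, 633^256≡1260, 633^512≡726, 633^1024≡1741, 633^2048≡2253
3431 = 2048 + 1024 + 256 + 64 + 32 + 4 + 2 + 1, so 633^3431 ≡ 2253·1741·1260·1001·68·2103·2159·633 ≡ 2254 (mod 3623)
R · y^e mod p:
Squares mod 3623: 2786^1≡2786, 2786^2≡1330, 2786^4≡876, 2786^8≡2923, 2786^16≡895, 2786^32≡342, 2786^64≡1028, 2786^128≡2491, 2786^256≡2505, 2786^512≡3612
634 = 512 + 64 + 32 + 16 + 8 + 2, so 2786^634 ≡ 3612·1028·342·895·2923·1330 ≡ 253 (mod 3623)
997·253 = 252241 ≡ 2254 (mod 3623)
2254 ≡ 2254 (mod 3623); signature holds.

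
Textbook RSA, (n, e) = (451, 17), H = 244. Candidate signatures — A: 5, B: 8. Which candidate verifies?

B

Candidate A: 5^2 = 25; 5^4 ≡ 25^2 = 625 ≡ 174; 5^8 ≡ 174^2 = 30276 ≡ 59; 5^16 ≡ 59^2 = 3481 ≡ 324; 17 = 16 + 1, so 5^17 ≡ 324·5 ≡ 267 (mod 451)
Candidate B: 8^2 = 64; 8^4 ≡ 64^2 = 4096 ≡ 37; 8^8 ≡ 37^2 = 1369 ≡ 16; 8^16 ≡ 16^2 = 256; 17 = 16 + 1, so 8^17 ≡ 256·8 ≡ 244 (mod 451)
  → matches H = 244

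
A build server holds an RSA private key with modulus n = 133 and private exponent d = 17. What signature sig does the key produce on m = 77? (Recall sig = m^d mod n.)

77

m^2 ≡ 77^2 = 5929 ≡ 77
m^4 ≡ 77^2 = 5929 ≡ 77
m^8 ≡ 77^2 = 5929 ≡ 77
m^16 ≡ 77^2 = 5929 ≡ 77
17 = 16 + 1, so m^17 ≡ 77·77 ≡ 77 (mod 133)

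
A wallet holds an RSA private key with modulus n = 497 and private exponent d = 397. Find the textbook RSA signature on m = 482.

Squares mod 497: m^1≡482, m^2≡225, m^4≡428, m^8≡288, m^16≡442, m^32≡43, m^64≡358, m^128≡435, m^256≡365
397 = 256 + 128 + 8 + 4 + 1, so m^397 ≡ 365·435·288·428·482 ≡ 489 (mod 497)

489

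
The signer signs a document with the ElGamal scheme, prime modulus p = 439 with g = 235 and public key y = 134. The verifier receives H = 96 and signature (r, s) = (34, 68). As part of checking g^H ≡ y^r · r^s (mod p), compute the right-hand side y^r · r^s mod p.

206

134^2 = 17956 ≡ 396
134^4 ≡ 396^2 = 156816 ≡ 93
134^8 ≡ 93^2 = 8649 ≡ 308
134^16 ≡ 308^2 = 94864 ≡ 40
134^32 ≡ 40^2 = 1600 ≡ 283
34 = 32 + 2, so 134^34 ≡ 283·396 ≡ 123 (mod 439)
34^2 = 1156 ≡ 278
34^4 ≡ 278^2 = 77284 ≡ 20
34^8 ≡ 20^2 = 400
34^16 ≡ 400^2 = 160000 ≡ 204
34^32 ≡ 204^2 = 41616 ≡ 350
34^64 ≡ 350^2 = 122500 ≡ 19
68 = 64 + 4, so 34^68 ≡ 19·20 ≡ 380 (mod 439)
y^r · r^s ≡ 123·380 = 46740 ≡ 206 (mod 439)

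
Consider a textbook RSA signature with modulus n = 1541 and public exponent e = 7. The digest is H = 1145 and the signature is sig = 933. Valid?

no

sig^2 ≡ 933^2 = 870489 ≡ 1365
sig^4 ≡ 1365^2 = 1863225 ≡ 156
7 = 4 + 2 + 1, so sig^7 ≡ 156·1365·933 ≡ 1136 (mod 1541)
The recovered value 1136 does not match the digest 1145.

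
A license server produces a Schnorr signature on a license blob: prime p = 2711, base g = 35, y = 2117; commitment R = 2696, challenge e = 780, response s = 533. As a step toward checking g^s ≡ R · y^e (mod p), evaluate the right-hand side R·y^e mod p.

266

2117^2 = 4481689 ≡ 406
2117^4 ≡ 406^2 = 164836 ≡ 2176
2117^8 ≡ 2176^2 = 4734976 ≡ 1570
2117^16 ≡ 1570^2 = 2464900 ≡ 601
2117^32 ≡ 601^2 = 361201 ≡ 638
2117^64 ≡ 638^2 = 407044 ≡ 394
2117^128 ≡ 394^2 = 155236 ≡ 709
2117^256 ≡ 709^2 = 502681 ≡ 1146
2117^512 ≡ 1146^2 = 1313316 ≡ 1192
780 = 512 + 256 + 8 + 4, so 2117^780 ≡ 1192·1146·1570·2176 ≡ 163 (mod 2711)
R · y^e ≡ 2696·163 = 439448 ≡ 266 (mod 2711)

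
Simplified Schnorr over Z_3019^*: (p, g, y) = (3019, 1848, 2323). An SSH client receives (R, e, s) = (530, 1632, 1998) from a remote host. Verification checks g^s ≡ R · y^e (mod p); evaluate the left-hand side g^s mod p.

1848^2 = 3415104 ≡ 615
1848^4 ≡ 615^2 = 378225 ≡ 850
1848^8 ≡ 850^2 = 722500 ≡ 959
1848^16 ≡ 959^2 = 919681 ≡ 1905
1848^32 ≡ 1905^2 = 3629025 ≡ 187
1848^64 ≡ 187^2 = 34969 ≡ 1760
1848^128 ≡ 1760^2 = 3097600 ≡ 106
1848^256 ≡ 106^2 = 11236 ≡ 2179
1848^512 ≡ 2179^2 = 4748041 ≡ 2173
1848^1024 ≡ 2173^2 = 4721929 ≡ 213
1998 = 1024 + 512 + 256 + 128 + 64 + 8 + 4 + 2, so 1848^1998 ≡ 213·2173·2179·106·1760·959·850·615 ≡ 2371 (mod 3019)

2371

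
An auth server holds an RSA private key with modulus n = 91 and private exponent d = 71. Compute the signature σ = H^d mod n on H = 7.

H^2 ≡ 7^2 = 49
H^4 ≡ 49^2 = 2401 ≡ 35
H^8 ≡ 35^2 = 1225 ≡ 42
H^16 ≡ 42^2 = 1764 ≡ 35
H^32 ≡ 35^2 = 1225 ≡ 42
H^64 ≡ 42^2 = 1764 ≡ 35
71 = 64 + 4 + 2 + 1, so H^71 ≡ 35·35·49·7 ≡ 28 (mod 91)

28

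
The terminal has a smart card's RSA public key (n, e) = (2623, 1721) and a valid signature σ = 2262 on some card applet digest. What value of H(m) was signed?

736

Squares mod 2623: σ^1≡2262, σ^2≡1794, σ^4≡15, σ^8≡225, σ^16≡788, σ^32≡1916, σ^64≡1479, σ^128≡2482, σ^256≡1520, σ^512≡2160, σ^1024≡1906
1721 = 1024 + 512 + 128 + 32 + 16 + 8 + 1, so σ^1721 ≡ 1906·2160·2482·1916·788·225·2262 ≡ 736 (mod 2623)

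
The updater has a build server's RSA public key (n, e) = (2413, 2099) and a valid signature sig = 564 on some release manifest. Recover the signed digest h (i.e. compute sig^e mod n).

sig^2 ≡ 564^2 = 318096 ≡ 1993
sig^4 ≡ 1993^2 = 3972049 ≡ 251
sig^8 ≡ 251^2 = 63001 ≡ 263
sig^16 ≡ 263^2 = 69169 ≡ 1605
sig^32 ≡ 1605^2 = 2576025 ≡ 1354
sig^64 ≡ 1354^2 = 1833316 ≡ 1849
sig^128 ≡ 1849^2 = 3418801 ≡ 1993
sig^256 ≡ 1993^2 = 3972049 ≡ 251
sig^512 ≡ 251^2 = 63001 ≡ 263
sig^1024 ≡ 263^2 = 69169 ≡ 1605
sig^2048 ≡ 1605^2 = 2576025 ≡ 1354
2099 = 2048 + 32 + 16 + 2 + 1, so sig^2099 ≡ 1354·1354·1605·1993·564 ≡ 116 (mod 2413)

116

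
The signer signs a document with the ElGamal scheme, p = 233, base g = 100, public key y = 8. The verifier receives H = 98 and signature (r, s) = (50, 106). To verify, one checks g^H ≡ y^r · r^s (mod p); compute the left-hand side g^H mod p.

100^2 = 10000 ≡ 214
100^4 ≡ 214^2 = 45796 ≡ 128
100^8 ≡ 128^2 = 16384 ≡ 74
100^16 ≡ 74^2 = 5476 ≡ 117
100^32 ≡ 117^2 = 13689 ≡ 175
100^64 ≡ 175^2 = 30625 ≡ 102
98 = 64 + 32 + 2, so 100^98 ≡ 102·175·214 ≡ 98 (mod 233)

98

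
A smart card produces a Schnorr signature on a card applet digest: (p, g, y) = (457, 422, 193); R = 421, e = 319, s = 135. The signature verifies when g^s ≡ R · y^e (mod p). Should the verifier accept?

g^s mod p:
422^2 = 178084 ≡ 311
422^4 ≡ 311^2 = 96721 ≡ 294
422^8 ≡ 294^2 = 86436 ≡ 63
422^16 ≡ 63^2 = 3969 ≡ 313
422^32 ≡ 313^2 = 97969 ≡ 171
422^64 ≡ 171^2 = 29241 ≡ 450
422^128 ≡ 450^2 = 202500 ≡ 49
135 = 128 + 4 + 2 + 1, so 422^135 ≡ 49·294·311·422 ≡ 186 (mod 457)
R · y^e mod p:
193^2 = 37249 ≡ 232
193^4 ≡ 232^2 = 53824 ≡ 355
193^8 ≡ 355^2 = 126025 ≡ 350
193^16 ≡ 350^2 = 122500 ≡ 24
193^32 ≡ 24^2 = 576 ≡ 119
193^64 ≡ 119^2 = 14161 ≡ 451
193^128 ≡ 451^2 = 203401 ≡ 36
193^256 ≡ 36^2 = 1296 ≡ 382
319 = 256 + 32 + 16 + 8 + 4 + 2 + 1, so 193^319 ≡ 382·119·24·350·355·232·193 ≡ 71 (mod 457)
421·71 = 29891 ≡ 186 (mod 457)
186 ≡ 186 (mod 457); signature holds.

accept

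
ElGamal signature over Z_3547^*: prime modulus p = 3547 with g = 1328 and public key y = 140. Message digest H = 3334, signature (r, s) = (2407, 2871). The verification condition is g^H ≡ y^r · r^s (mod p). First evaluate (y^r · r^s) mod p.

140^2 = 19600 ≡ 1865
140^4 ≡ 1865^2 = 3478225 ≡ 2165
140^8 ≡ 2165^2 = 4687225 ≡ 1638
140^16 ≡ 1638^2 = 2683044 ≡ 1512
140^32 ≡ 1512^2 = 2286144 ≡ 1876
140^64 ≡ 1876^2 = 3519376 ≡ 752
140^128 ≡ 752^2 = 565504 ≡ 1531
140^256 ≡ 1531^2 = 2343961 ≡ 2941
140^512 ≡ 2941^2 = 8649481 ≡ 1895
140^1024 ≡ 1895^2 = 3591025 ≡ 1461
140^2048 ≡ 1461^2 = 2134521 ≡ 2774
2407 = 2048 + 256 + 64 + 32 + 4 + 2 + 1, so 140^2407 ≡ 2774·2941·752·1876·2165·1865·140 ≡ 859 (mod 3547)
2407^2 = 5793649 ≡ 1398
2407^4 ≡ 1398^2 = 1954404 ≡ 7
2407^8 ≡ 7^2 = 49
2407^16 ≡ 49^2 = 2401
2407^32 ≡ 2401^2 = 5764801 ≡ 926
2407^64 ≡ 926^2 = 857476 ≡ 2649
2407^128 ≡ 2649^2 = 7017201 ≡ 1235
2407^256 ≡ 1235^2 = 1525225 ≡ 15
2407^512 ≡ 15^2 = 225
2407^1024 ≡ 225^2 = 50625 ≡ 967
2407^2048 ≡ 967^2 = 935089 ≡ 2228
2871 = 2048 + 512 + 256 + 32 + 16 + 4 + 2 + 1, so 2407^2871 ≡ 2228·225·15·926·2401·7·1398·2407 ≡ 300 (mod 3547)
y^r · r^s ≡ 859·300 = 257700 ≡ 2316 (mod 3547)

2316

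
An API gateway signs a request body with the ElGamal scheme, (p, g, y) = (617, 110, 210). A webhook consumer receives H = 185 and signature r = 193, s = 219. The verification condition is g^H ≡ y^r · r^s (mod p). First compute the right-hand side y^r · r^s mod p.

526

210^2 = 44100 ≡ 293
210^4 ≡ 293^2 = 85849 ≡ 86
210^8 ≡ 86^2 = 7396 ≡ 609
210^16 ≡ 609^2 = 370881 ≡ 64
210^32 ≡ 64^2 = 4096 ≡ 394
210^64 ≡ 394^2 = 155236 ≡ 369
210^128 ≡ 369^2 = 136161 ≡ 421
193 = 128 + 64 + 1, so 210^193 ≡ 421·369·210 ≡ 32 (mod 617)
193^2 = 37249 ≡ 229
193^4 ≡ 229^2 = 52441 ≡ 613
193^8 ≡ 613^2 = 375769 ≡ 16
193^16 ≡ 16^2 = 256
193^32 ≡ 256^2 = 65536 ≡ 134
193^64 ≡ 134^2 = 17956 ≡ 63
193^128 ≡ 63^2 = 3969 ≡ 267
219 = 128 + 64 + 16 + 8 + 2 + 1, so 193^219 ≡ 267·63·256·16·229·193 ≡ 55 (mod 617)
y^r · r^s ≡ 32·55 = 1760 ≡ 526 (mod 617)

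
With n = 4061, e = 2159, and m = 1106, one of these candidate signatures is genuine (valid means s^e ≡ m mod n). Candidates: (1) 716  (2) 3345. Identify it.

1

Candidate 1: 716^2 = 512656 ≡ 970; 716^4 ≡ 970^2 = 940900 ≡ 2809; 716^8 ≡ 2809^2 = 7890481 ≡ 4019; 716^16 ≡ 4019^2 = 16152361 ≡ 1764; 716^32 ≡ 1764^2 = 3111696 ≡ 970; 716^64 ≡ 970^2 = 940900 ≡ 2809; 716^128 ≡ 2809^2 = 7890481 ≡ 4019; 716^256 ≡ 4019^2 = 16152361 ≡ 1764; 716^512 ≡ 1764^2 = 3111696 ≡ 970; 716^1024 ≡ 970^2 = 940900 ≡ 2809; 716^2048 ≡ 2809^2 = 7890481 ≡ 4019; 2159 = 2048 + 64 + 32 + 8 + 4 + 2 + 1, so 716^2159 ≡ 4019·2809·970·4019·2809·970·716 ≡ 1106 (mod 4061)
  → matches m = 1106
Candidate 2: 3345^2 = 11189025 ≡ 970; 3345^4 ≡ 970^2 = 940900 ≡ 2809; 3345^8 ≡ 2809^2 = 7890481 ≡ 4019; 3345^16 ≡ 4019^2 = 16152361 ≡ 1764; 3345^32 ≡ 1764^2 = 3111696 ≡ 970; 3345^64 ≡ 970^2 = 940900 ≡ 2809; 3345^128 ≡ 2809^2 = 7890481 ≡ 4019; 3345^256 ≡ 4019^2 = 16152361 ≡ 1764; 3345^512 ≡ 1764^2 = 3111696 ≡ 970; 3345^1024 ≡ 970^2 = 940900 ≡ 2809; 3345^2048 ≡ 2809^2 = 7890481 ≡ 4019; 2159 = 2048 + 64 + 32 + 8 + 4 + 2 + 1, so 3345^2159 ≡ 4019·2809·970·4019·2809·970·3345 ≡ 2955 (mod 4061)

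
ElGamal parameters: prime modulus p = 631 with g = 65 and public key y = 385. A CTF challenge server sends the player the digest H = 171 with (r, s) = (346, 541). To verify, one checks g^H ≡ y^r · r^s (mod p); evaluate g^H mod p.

333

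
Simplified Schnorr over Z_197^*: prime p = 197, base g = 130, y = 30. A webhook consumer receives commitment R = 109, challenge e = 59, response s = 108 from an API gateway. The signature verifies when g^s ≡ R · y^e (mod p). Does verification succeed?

fails

g^s mod p:
Squares mod 197: 130^1≡130, 130^2≡155, 130^4≡188, 130^8≡81, 130^16≡60, 130^32≡54, 130^64≡158
108 = 64 + 32 + 8 + 4, so 130^108 ≡ 158·54·81·188 ≡ 53 (mod 197)
R · y^e mod p:
Squares mod 197: 30^1≡30, 30^2≡112, 30^4≡133, 30^8≡156, 30^16≡105, 30^32≡190
59 = 32 + 16 + 8 + 2 + 1, so 30^59 ≡ 190·105·156·112·30 ≡ 131 (mod 197)
109·131 = 14279 ≡ 95 (mod 197)
53 ≠ 95; the check fails.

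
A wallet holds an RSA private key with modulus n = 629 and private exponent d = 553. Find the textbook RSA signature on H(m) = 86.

460

(H(m))^2 ≡ 86^2 = 7396 ≡ 477
(H(m))^4 ≡ 477^2 = 227529 ≡ 460
(H(m))^8 ≡ 460^2 = 211600 ≡ 256
(H(m))^16 ≡ 256^2 = 65536 ≡ 120
(H(m))^32 ≡ 120^2 = 14400 ≡ 562
(H(m))^64 ≡ 562^2 = 315844 ≡ 86
(H(m))^128 ≡ 86^2 = 7396 ≡ 477
(H(m))^256 ≡ 477^2 = 227529 ≡ 460
(H(m))^512 ≡ 460^2 = 211600 ≡ 256
553 = 512 + 32 + 8 + 1, so (H(m))^553 ≡ 256·562·256·86 ≡ 460 (mod 629)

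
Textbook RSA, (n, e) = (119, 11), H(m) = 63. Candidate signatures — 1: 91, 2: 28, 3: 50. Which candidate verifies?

2

Candidate 1: Squares mod 119: 91^1≡91, 91^2≡70, 91^4≡21, 91^8≡84; 11 = 8 + 2 + 1, so 91^11 ≡ 84·70·91 ≡ 56 (mod 119)
Candidate 2: Squares mod 119: 28^1≡28, 28^2≡70, 28^4≡21, 28^8≡84; 11 = 8 + 2 + 1, so 28^11 ≡ 84·70·28 ≡ 63 (mod 119)
  → matches H(m) = 63
Candidate 3: Squares mod 119: 50^1≡50, 50^2≡1, 50^4≡1, 50^8≡1; 11 = 8 + 2 + 1, so 50^11 ≡ 1·1·50 ≡ 50 (mod 119)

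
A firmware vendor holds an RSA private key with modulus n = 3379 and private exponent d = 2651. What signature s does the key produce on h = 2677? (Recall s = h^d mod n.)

427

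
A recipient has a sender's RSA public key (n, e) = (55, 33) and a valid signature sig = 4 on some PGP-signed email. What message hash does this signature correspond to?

9

Squares mod 55: sig^1≡4, sig^2≡16, sig^4≡36, sig^8≡31, sig^16≡26, sig^32≡16
33 = 32 + 1, so sig^33 ≡ 16·4 ≡ 9 (mod 55)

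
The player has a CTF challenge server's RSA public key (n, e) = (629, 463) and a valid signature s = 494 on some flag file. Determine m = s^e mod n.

s^463 mod 629 = 18

18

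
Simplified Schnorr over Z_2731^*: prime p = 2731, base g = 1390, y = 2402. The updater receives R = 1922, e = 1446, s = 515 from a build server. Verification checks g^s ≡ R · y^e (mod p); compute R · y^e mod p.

1475

2402^2 = 5769604 ≡ 1732
2402^4 ≡ 1732^2 = 2999824 ≡ 1186
2402^8 ≡ 1186^2 = 1406596 ≡ 131
2402^16 ≡ 131^2 = 17161 ≡ 775
2402^32 ≡ 775^2 = 600625 ≡ 2536
2402^64 ≡ 2536^2 = 6431296 ≡ 2522
2402^128 ≡ 2522^2 = 6360484 ≡ 2716
2402^256 ≡ 2716^2 = 7376656 ≡ 225
2402^512 ≡ 225^2 = 50625 ≡ 1467
2402^1024 ≡ 1467^2 = 2152089 ≡ 61
1446 = 1024 + 256 + 128 + 32 + 4 + 2, so 2402^1446 ≡ 61·225·2716·2536·1186·1732 ≡ 2503 (mod 2731)
R · y^e ≡ 1922·2503 = 4810766 ≡ 1475 (mod 2731)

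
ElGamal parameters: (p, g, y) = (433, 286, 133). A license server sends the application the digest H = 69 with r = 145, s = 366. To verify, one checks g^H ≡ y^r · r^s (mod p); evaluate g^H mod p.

316

286^2 = 81796 ≡ 392
286^4 ≡ 392^2 = 153664 ≡ 382
286^8 ≡ 382^2 = 145924 ≡ 3
286^16 ≡ 3^2 = 9
286^32 ≡ 9^2 = 81
286^64 ≡ 81^2 = 6561 ≡ 66
69 = 64 + 4 + 1, so 286^69 ≡ 66·382·286 ≡ 316 (mod 433)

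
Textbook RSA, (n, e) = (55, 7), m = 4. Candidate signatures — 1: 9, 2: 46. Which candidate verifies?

Candidate 1: Squares mod 55: 9^1≡9, 9^2≡26, 9^4≡16; 7 = 4 + 2 + 1, so 9^7 ≡ 16·26·9 ≡ 4 (mod 55)
  → matches m = 4
Candidate 2: Squares mod 55: 46^1≡46, 46^2≡26, 46^4≡16; 7 = 4 + 2 + 1, so 46^7 ≡ 16·26·46 ≡ 51 (mod 55)

1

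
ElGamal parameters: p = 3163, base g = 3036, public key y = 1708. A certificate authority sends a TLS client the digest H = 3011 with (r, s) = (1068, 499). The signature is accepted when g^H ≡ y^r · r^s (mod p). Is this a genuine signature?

genuine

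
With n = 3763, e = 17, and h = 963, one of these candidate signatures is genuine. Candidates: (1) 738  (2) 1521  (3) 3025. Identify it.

Candidate 1: Squares mod 3763: 738^1≡738, 738^2≡2772, 738^4≡3701, 738^8≡81, 738^16≡2798; 17 = 16 + 1, so 738^17 ≡ 2798·738 ≡ 2800 (mod 3763)
Candidate 2: Squares mod 3763: 1521^1≡1521, 1521^2≡2959, 1521^4≡2943, 1521^8≡2586, 1521^16≡545; 17 = 16 + 1, so 1521^17 ≡ 545·1521 ≡ 1085 (mod 3763)
Candidate 3: Squares mod 3763: 3025^1≡3025, 3025^2≡2772, 3025^4≡3701, 3025^8≡81, 3025^16≡2798; 17 = 16 + 1, so 3025^17 ≡ 2798·3025 ≡ 963 (mod 3763)
  → matches h = 963

3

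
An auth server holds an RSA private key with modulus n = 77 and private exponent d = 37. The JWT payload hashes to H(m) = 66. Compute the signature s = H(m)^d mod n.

(H(m))^2 ≡ 66^2 = 4356 ≡ 44
(H(m))^4 ≡ 44^2 = 1936 ≡ 11
(H(m))^8 ≡ 11^2 = 121 ≡ 44
(H(m))^16 ≡ 44^2 = 1936 ≡ 11
(H(m))^32 ≡ 11^2 = 121 ≡ 44
37 = 32 + 4 + 1, so (H(m))^37 ≡ 44·11·66 ≡ 66 (mod 77)

66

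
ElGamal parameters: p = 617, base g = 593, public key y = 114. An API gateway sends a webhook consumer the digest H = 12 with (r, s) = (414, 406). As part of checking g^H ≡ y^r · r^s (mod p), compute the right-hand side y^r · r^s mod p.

171

114^2 = 12996 ≡ 39
114^4 ≡ 39^2 = 1521 ≡ 287
114^8 ≡ 287^2 = 82369 ≡ 308
114^16 ≡ 308^2 = 94864 ≡ 463
114^32 ≡ 463^2 = 214369 ≡ 270
114^64 ≡ 270^2 = 72900 ≡ 94
114^128 ≡ 94^2 = 8836 ≡ 198
114^256 ≡ 198^2 = 39204 ≡ 333
414 = 256 + 128 + 16 + 8 + 4 + 2, so 114^414 ≡ 333·198·463·308·287·39 ≡ 76 (mod 617)
414^2 = 171396 ≡ 487
414^4 ≡ 487^2 = 237169 ≡ 241
414^8 ≡ 241^2 = 58081 ≡ 83
414^16 ≡ 83^2 = 6889 ≡ 102
414^32 ≡ 102^2 = 10404 ≡ 532
414^64 ≡ 532^2 = 283024 ≡ 438
414^128 ≡ 438^2 = 191844 ≡ 574
414^256 ≡ 574^2 = 329476 ≡ 615
406 = 256 + 128 + 16 + 4 + 2, so 414^406 ≡ 615·574·102·241·487 ≡ 465 (mod 617)
y^r · r^s ≡ 76·465 = 35340 ≡ 171 (mod 617)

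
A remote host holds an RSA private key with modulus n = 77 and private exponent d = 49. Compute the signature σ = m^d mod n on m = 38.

31

Squares mod 77: m^1≡38, m^2≡58, m^4≡53, m^8≡37, m^16≡60, m^32≡58
49 = 32 + 16 + 1, so m^49 ≡ 58·60·38 ≡ 31 (mod 77)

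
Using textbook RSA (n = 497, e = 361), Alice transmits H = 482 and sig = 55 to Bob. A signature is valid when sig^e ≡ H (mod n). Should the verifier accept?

accept

sig^2 ≡ 55^2 = 3025 ≡ 43
sig^4 ≡ 43^2 = 1849 ≡ 358
sig^8 ≡ 358^2 = 128164 ≡ 435
sig^16 ≡ 435^2 = 189225 ≡ 365
sig^32 ≡ 365^2 = 133225 ≡ 29
sig^64 ≡ 29^2 = 841 ≡ 344
sig^128 ≡ 344^2 = 118336 ≡ 50
sig^256 ≡ 50^2 = 2500 ≡ 15
361 = 256 + 64 + 32 + 8 + 1, so sig^361 ≡ 15·344·29·435·55 ≡ 482 (mod 497)
sig^361 mod 497 = 482 matches H.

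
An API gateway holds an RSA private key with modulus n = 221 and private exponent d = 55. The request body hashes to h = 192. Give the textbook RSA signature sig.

10

Squares mod 221: h^1≡192, h^2≡178, h^4≡81, h^8≡152, h^16≡120, h^32≡35
55 = 32 + 16 + 4 + 2 + 1, so h^55 ≡ 35·120·81·178·192 ≡ 10 (mod 221)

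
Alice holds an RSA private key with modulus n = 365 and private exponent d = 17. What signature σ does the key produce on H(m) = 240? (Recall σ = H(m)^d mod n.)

Squares mod 365: (H(m))^1≡240, (H(m))^2≡295, (H(m))^4≡155, (H(m))^8≡300, (H(m))^16≡210
17 = 16 + 1, so (H(m))^17 ≡ 210·240 ≡ 30 (mod 365)

30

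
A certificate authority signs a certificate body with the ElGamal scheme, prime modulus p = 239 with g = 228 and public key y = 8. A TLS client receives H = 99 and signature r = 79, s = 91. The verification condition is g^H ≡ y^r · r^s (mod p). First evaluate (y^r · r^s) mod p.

8^2 = 64
8^4 ≡ 64^2 = 4096 ≡ 33
8^8 ≡ 33^2 = 1089 ≡ 133
8^16 ≡ 133^2 = 17689 ≡ 3
8^32 ≡ 3^2 = 9
8^64 ≡ 9^2 = 81
79 = 64 + 8 + 4 + 2 + 1, so 8^79 ≡ 81·133·33·64·8 ≡ 120 (mod 239)
79^2 = 6241 ≡ 27
79^4 ≡ 27^2 = 729 ≡ 12
79^8 ≡ 12^2 = 144
79^16 ≡ 144^2 = 20736 ≡ 182
79^32 ≡ 182^2 = 33124 ≡ 142
79^64 ≡ 142^2 = 20164 ≡ 88
91 = 64 + 16 + 8 + 2 + 1, so 79^91 ≡ 88·182·144·27·79 ≡ 111 (mod 239)
y^r · r^s ≡ 120·111 = 13320 ≡ 175 (mod 239)

175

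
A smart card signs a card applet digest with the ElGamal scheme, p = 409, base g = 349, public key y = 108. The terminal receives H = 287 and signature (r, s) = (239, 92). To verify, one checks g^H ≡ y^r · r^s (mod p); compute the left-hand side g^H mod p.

349^2 = 121801 ≡ 328
349^4 ≡ 328^2 = 107584 ≡ 17
349^8 ≡ 17^2 = 289
349^16 ≡ 289^2 = 83521 ≡ 85
349^32 ≡ 85^2 = 7225 ≡ 272
349^64 ≡ 272^2 = 73984 ≡ 364
349^128 ≡ 364^2 = 132496 ≡ 389
349^256 ≡ 389^2 = 151321 ≡ 400
287 = 256 + 16 + 8 + 4 + 2 + 1, so 349^287 ≡ 400·85·289·17·328·349 ≡ 368 (mod 409)

368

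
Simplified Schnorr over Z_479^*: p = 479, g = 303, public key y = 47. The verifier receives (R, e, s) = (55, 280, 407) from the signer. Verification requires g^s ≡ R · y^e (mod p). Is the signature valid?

g^s mod p:
303^407 mod 479 = 248
R · y^e mod p:
47^280 mod 479 = 448
55·448 = 24640 ≡ 211 (mod 479)
248 ≠ 211; the check fails.

invalid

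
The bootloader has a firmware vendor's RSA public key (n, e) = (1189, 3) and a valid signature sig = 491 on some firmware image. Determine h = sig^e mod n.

sig^2 ≡ 491^2 = 241081 ≡ 903
3 = 2 + 1, so sig^3 ≡ 903·491 ≡ 1065 (mod 1189)

1065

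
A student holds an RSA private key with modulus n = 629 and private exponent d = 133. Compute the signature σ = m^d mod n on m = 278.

m^2 ≡ 278^2 = 77284 ≡ 546
m^4 ≡ 546^2 = 298116 ≡ 599
m^8 ≡ 599^2 = 358801 ≡ 271
m^16 ≡ 271^2 = 73441 ≡ 477
m^32 ≡ 477^2 = 227529 ≡ 460
m^64 ≡ 460^2 = 211600 ≡ 256
m^128 ≡ 256^2 = 65536 ≡ 120
133 = 128 + 4 + 1, so m^133 ≡ 120·599·278 ≡ 568 (mod 629)

568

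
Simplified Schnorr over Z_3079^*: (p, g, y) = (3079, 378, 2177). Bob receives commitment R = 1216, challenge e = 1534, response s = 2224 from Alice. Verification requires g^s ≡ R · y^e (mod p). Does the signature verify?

g^s mod p:
Squares mod 3079: 378^1≡378, 378^2≡1250, 378^4≡1447, 378^8≡89, 378^16≡1763, 378^32≡1458, 378^64≡1254, 378^128≡2226, 378^256≡965, 378^512≡1367, 378^1024≡2815, 378^2048≡1958
2224 = 2048 + 128 + 32 + 16, so 378^2224 ≡ 1958·2226·1458·1763 ≡ 141 (mod 3079)
R · y^e mod p:
Squares mod 3079: 2177^1≡2177, 2177^2≡748, 2177^4≡2205, 2177^8≡284, 2177^16≡602, 2177^32≡2161, 2177^64≡2157, 2177^128≡280, 2177^256≡1425, 2177^512≡1564, 2177^1024≡1370
1534 = 1024 + 256 + 128 + 64 + 32 + 16 + 8 + 4 + 2, so 2177^1534 ≡ 1370·1425·280·2157·2161·602·284·2205·748 ≡ 1465 (mod 3079)
1216·1465 = 1781440 ≡ 1778 (mod 3079)
141 ≠ 1778; the check fails.

does not verify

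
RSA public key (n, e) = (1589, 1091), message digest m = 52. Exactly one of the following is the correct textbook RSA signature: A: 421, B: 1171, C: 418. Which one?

C

Candidate A: Squares mod 1589: 421^1≡421, 421^2≡862, 421^4≡981, 421^8≡1016, 421^16≡995, 421^32≡78, 421^64≡1317, 421^128≡890, 421^256≡778, 421^512≡1464, 421^1024≡1324; 1091 = 1024 + 64 + 2 + 1, so 421^1091 ≡ 1324·1317·862·421 ≡ 1170 (mod 1589)
Candidate B: Squares mod 1589: 1171^1≡1171, 1171^2≡1523, 1171^4≡1178, 1171^8≡487, 1171^16≡408, 1171^32≡1208, 1171^64≡562, 1171^128≡1222, 1171^256≡1213, 1171^512≡1544, 1171^1024≡436; 1091 = 1024 + 64 + 2 + 1, so 1171^1091 ≡ 436·562·1523·1171 ≡ 1537 (mod 1589)
Candidate C: Squares mod 1589: 418^1≡418, 418^2≡1523, 418^4≡1178, 418^8≡487, 418^16≡408, 418^32≡1208, 418^64≡562, 418^128≡1222, 418^256≡1213, 418^512≡1544, 418^1024≡436; 1091 = 1024 + 64 + 2 + 1, so 418^1091 ≡ 436·562·1523·418 ≡ 52 (mod 1589)
  → matches m = 52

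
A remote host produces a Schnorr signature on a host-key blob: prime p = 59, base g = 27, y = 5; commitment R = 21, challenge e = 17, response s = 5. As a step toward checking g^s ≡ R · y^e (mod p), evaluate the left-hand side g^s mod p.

48

27^2 = 729 ≡ 21
27^4 ≡ 21^2 = 441 ≡ 28
5 = 4 + 1, so 27^5 ≡ 28·27 ≡ 48 (mod 59)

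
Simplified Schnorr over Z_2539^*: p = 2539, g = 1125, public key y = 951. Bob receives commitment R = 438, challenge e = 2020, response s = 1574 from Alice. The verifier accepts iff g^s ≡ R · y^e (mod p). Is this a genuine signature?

genuine

g^s mod p:
Squares mod 2539: 1125^1≡1125, 1125^2≡1203, 1125^4≡2518, 1125^8≡441, 1125^16≡1517, 1125^32≡955, 1125^64≡524, 1125^128≡364, 1125^256≡468, 1125^512≡670, 1125^1024≡2036
1574 = 1024 + 512 + 32 + 4 + 2, so 1125^1574 ≡ 2036·670·955·2518·1203 ≡ 1224 (mod 2539)
R · y^e mod p:
Squares mod 2539: 951^1≡951, 951^2≡517, 951^4≡694, 951^8≡1765, 951^16≡2411, 951^32≡1150, 951^64≡2220, 951^128≡201, 951^256≡2316, 951^512≡1488, 951^1024≡136
2020 = 1024 + 512 + 256 + 128 + 64 + 32 + 4, so 951^2020 ≡ 136·1488·2316·201·2220·1150·694 ≡ 1081 (mod 2539)
438·1081 = 473478 ≡ 1224 (mod 2539)
1224 ≡ 1224 (mod 2539); signature holds.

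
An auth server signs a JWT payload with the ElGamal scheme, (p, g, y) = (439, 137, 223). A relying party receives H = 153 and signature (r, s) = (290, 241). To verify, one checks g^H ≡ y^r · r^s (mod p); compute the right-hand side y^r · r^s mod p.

14

Squares mod 439: 223^1≡223, 223^2≡122, 223^4≡397, 223^8≡8, 223^16≡64, 223^32≡145, 223^64≡392, 223^128≡14, 223^256≡196
290 = 256 + 32 + 2, so 223^290 ≡ 196·145·122 ≡ 18 (mod 439)
Squares mod 439: 290^1≡290, 290^2≡251, 290^4≡224, 290^8≡130, 290^16≡218, 290^32≡112, 290^64≡252, 290^128≡288
241 = 128 + 64 + 32 + 16 + 1, so 290^241 ≡ 288·252·112·218·290 ≡ 391 (mod 439)
y^r · r^s ≡ 18·391 = 7038 ≡ 14 (mod 439)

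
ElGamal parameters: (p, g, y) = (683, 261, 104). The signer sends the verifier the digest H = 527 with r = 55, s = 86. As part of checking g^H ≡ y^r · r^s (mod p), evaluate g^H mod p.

64

261^2 = 68121 ≡ 504
261^4 ≡ 504^2 = 254016 ≡ 623
261^8 ≡ 623^2 = 388129 ≡ 185
261^16 ≡ 185^2 = 34225 ≡ 75
261^32 ≡ 75^2 = 5625 ≡ 161
261^64 ≡ 161^2 = 25921 ≡ 650
261^128 ≡ 650^2 = 422500 ≡ 406
261^256 ≡ 406^2 = 164836 ≡ 233
261^512 ≡ 233^2 = 54289 ≡ 332
527 = 512 + 8 + 4 + 2 + 1, so 261^527 ≡ 332·185·623·504·261 ≡ 64 (mod 683)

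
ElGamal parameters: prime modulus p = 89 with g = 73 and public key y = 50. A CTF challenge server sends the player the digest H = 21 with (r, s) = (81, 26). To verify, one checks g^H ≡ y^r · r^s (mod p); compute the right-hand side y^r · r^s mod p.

50^2 = 2500 ≡ 8
50^4 ≡ 8^2 = 64
50^8 ≡ 64^2 = 4096 ≡ 2
50^16 ≡ 2^2 = 4
50^32 ≡ 4^2 = 16
50^64 ≡ 16^2 = 256 ≡ 78
81 = 64 + 16 + 1, so 50^81 ≡ 78·4·50 ≡ 25 (mod 89)
81^2 = 6561 ≡ 64
81^4 ≡ 64^2 = 4096 ≡ 2
81^8 ≡ 2^2 = 4
81^16 ≡ 4^2 = 16
26 = 16 + 8 + 2, so 81^26 ≡ 16·4·64 ≡ 2 (mod 89)
y^r · r^s ≡ 25·2 = 50 ≡ 50 (mod 89)

50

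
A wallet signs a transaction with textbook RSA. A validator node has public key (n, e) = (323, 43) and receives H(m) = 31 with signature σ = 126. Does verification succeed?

passes

σ^43 mod 323 = 31
31 = H(m), so the signature checks out.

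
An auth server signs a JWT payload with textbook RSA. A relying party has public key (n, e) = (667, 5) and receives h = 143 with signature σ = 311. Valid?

no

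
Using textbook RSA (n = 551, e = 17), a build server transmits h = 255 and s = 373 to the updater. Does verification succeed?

s^17 mod 551 = 255
s^17 mod 551 = 255 matches h.

passes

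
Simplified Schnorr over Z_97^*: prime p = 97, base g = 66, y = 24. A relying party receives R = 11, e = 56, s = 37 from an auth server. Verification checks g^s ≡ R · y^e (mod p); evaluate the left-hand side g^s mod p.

66^2 = 4356 ≡ 88
66^4 ≡ 88^2 = 7744 ≡ 81
66^8 ≡ 81^2 = 6561 ≡ 62
66^16 ≡ 62^2 = 3844 ≡ 61
66^32 ≡ 61^2 = 3721 ≡ 35
37 = 32 + 4 + 1, so 66^37 ≡ 35·81·66 ≡ 94 (mod 97)

94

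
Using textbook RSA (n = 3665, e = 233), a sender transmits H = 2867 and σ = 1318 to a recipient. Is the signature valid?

invalid

σ^2 ≡ 1318^2 = 1737124 ≡ 3579
σ^4 ≡ 3579^2 = 12809241 ≡ 66
σ^8 ≡ 66^2 = 4356 ≡ 691
σ^16 ≡ 691^2 = 477481 ≡ 1031
σ^32 ≡ 1031^2 = 1062961 ≡ 111
σ^64 ≡ 111^2 = 12321 ≡ 1326
σ^128 ≡ 1326^2 = 1758276 ≡ 2741
233 = 128 + 64 + 32 + 8 + 1, so σ^233 ≡ 2741·1326·111·691·1318 ≡ 798 (mod 3665)
798 ≠ 2867, so verification fails.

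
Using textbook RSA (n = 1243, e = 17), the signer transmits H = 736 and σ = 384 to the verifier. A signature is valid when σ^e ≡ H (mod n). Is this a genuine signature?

Squares mod 1243: σ^1≡384, σ^2≡782, σ^4≡1211, σ^8≡1024, σ^16≡727
17 = 16 + 1, so σ^17 ≡ 727·384 ≡ 736 (mod 1243)
σ^17 mod 1243 = 736 matches H.

genuine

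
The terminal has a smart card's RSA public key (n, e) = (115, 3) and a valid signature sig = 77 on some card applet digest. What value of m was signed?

sig^3 mod 115 = 98

98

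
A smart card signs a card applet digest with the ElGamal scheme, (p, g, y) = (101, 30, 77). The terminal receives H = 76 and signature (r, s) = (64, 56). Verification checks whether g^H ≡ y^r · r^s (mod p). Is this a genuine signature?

Left side g^H mod p:
30^76 mod 101 = 71
Right side y^r · r^s mod p:
77^64 mod 101 = 54
64^56 mod 101 = 78
54·78 = 4212 ≡ 71 (mod 101)
71 ≡ 71 (mod 101), so the signature is genuine.

genuine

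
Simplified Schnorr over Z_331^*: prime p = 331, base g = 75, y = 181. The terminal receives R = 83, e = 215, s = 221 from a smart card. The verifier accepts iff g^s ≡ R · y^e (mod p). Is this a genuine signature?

genuine

g^s mod p:
75^2 = 5625 ≡ 329
75^4 ≡ 329^2 = 108241 ≡ 4
75^8 ≡ 4^2 = 16
75^16 ≡ 16^2 = 256
75^32 ≡ 256^2 = 65536 ≡ 329
75^64 ≡ 329^2 = 108241 ≡ 4
75^128 ≡ 4^2 = 16
221 = 128 + 64 + 16 + 8 + 4 + 1, so 75^221 ≡ 16·4·256·16·4·75 ≡ 248 (mod 331)
R · y^e mod p:
181^2 = 32761 ≡ 323
181^4 ≡ 323^2 = 104329 ≡ 64
181^8 ≡ 64^2 = 4096 ≡ 124
181^16 ≡ 124^2 = 15376 ≡ 150
181^32 ≡ 150^2 = 22500 ≡ 323
181^64 ≡ 323^2 = 104329 ≡ 64
181^128 ≡ 64^2 = 4096 ≡ 124
215 = 128 + 64 + 16 + 4 + 2 + 1, so 181^215 ≡ 124·64·150·64·323·181 ≡ 330 (mod 331)
83·330 = 27390 ≡ 248 (mod 331)
248 ≡ 248 (mod 331); signature holds.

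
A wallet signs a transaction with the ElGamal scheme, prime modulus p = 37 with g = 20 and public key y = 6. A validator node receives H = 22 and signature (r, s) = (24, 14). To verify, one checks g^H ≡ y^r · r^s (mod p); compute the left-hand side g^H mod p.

25

20^2 = 400 ≡ 30
20^4 ≡ 30^2 = 900 ≡ 12
20^8 ≡ 12^2 = 144 ≡ 33
20^16 ≡ 33^2 = 1089 ≡ 16
22 = 16 + 4 + 2, so 20^22 ≡ 16·12·30 ≡ 25 (mod 37)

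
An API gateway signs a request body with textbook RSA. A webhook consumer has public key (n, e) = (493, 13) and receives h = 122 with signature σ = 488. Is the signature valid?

σ^2 ≡ 488^2 = 238144 ≡ 25
σ^4 ≡ 25^2 = 625 ≡ 132
σ^8 ≡ 132^2 = 17424 ≡ 169
13 = 8 + 4 + 1, so σ^13 ≡ 169·132·488 ≡ 371 (mod 493)
σ^13 mod 493 = 371, but h = 122.

invalid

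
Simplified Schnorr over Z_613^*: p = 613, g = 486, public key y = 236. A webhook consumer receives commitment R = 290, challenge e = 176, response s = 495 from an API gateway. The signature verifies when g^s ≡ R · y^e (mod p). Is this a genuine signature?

forged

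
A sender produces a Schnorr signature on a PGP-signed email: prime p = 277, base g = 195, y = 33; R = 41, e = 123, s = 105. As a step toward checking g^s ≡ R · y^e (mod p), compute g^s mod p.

195^105 mod 277 = 168

168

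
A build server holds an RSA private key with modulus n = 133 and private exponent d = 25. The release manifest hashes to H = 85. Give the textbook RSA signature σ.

99

H^25 mod 133 = 99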